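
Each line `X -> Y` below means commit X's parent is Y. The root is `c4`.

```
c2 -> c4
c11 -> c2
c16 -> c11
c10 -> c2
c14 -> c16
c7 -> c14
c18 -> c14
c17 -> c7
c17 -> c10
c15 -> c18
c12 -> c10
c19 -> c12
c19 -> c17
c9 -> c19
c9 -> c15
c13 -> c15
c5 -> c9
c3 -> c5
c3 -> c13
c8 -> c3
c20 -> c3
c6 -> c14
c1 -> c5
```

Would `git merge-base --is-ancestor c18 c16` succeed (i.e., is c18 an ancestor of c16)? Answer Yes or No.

Ancestors of c16: {c11, c16, c2, c4}.
c18 is not in that set, so it is not an ancestor of c16.

No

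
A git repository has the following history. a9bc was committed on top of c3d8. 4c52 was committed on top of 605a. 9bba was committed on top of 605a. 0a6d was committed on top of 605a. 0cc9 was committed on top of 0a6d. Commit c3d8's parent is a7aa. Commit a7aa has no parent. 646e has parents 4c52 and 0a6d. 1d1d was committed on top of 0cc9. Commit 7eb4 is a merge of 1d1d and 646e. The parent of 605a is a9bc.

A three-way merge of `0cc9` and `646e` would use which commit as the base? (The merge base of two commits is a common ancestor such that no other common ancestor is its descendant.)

Ancestors of 0cc9: {0a6d, 0cc9, 605a, a7aa, a9bc, c3d8}.
Ancestors of 646e: {0a6d, 4c52, 605a, 646e, a7aa, a9bc, c3d8}.
Common ancestors: {0a6d, 605a, a7aa, a9bc, c3d8}.
Among these, 0a6d is not an ancestor of any other common ancestor — it is the merge base.

0a6d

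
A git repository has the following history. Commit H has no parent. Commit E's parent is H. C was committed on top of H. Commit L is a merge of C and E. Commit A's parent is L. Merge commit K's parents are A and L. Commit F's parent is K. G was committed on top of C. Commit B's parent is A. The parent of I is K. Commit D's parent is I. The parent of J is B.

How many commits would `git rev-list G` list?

Walking parent pointers from G: reachable set = {C, G, H}.
That is 3 commits.

3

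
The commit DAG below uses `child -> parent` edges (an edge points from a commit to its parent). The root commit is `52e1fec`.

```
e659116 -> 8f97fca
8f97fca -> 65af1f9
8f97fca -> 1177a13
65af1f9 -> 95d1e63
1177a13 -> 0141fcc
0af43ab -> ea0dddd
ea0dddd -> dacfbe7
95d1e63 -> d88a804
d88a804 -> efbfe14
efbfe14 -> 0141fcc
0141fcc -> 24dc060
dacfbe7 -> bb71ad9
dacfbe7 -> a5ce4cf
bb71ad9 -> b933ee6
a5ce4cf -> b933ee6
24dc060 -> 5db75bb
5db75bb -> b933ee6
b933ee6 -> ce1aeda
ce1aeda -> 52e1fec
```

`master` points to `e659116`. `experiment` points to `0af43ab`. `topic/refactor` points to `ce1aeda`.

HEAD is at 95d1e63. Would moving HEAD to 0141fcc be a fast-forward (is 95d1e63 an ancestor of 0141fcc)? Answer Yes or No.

No

A fast-forward from 95d1e63 to 0141fcc is possible iff 95d1e63 is an ancestor of 0141fcc.
Ancestors of 0141fcc: {0141fcc, 24dc060, 52e1fec, 5db75bb, b933ee6, ce1aeda}.
95d1e63 is not among them, so fast-forward is not possible.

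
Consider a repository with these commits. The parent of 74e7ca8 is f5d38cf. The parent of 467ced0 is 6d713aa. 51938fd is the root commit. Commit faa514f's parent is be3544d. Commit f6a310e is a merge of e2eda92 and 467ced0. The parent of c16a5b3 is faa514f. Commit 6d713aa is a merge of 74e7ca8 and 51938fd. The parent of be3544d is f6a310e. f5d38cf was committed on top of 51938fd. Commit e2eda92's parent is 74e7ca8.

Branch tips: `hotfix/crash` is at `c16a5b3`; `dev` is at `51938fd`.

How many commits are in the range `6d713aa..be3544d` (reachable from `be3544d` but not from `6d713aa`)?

4

Reachable from be3544d: {467ced0, 51938fd, 6d713aa, 74e7ca8, be3544d, e2eda92, f5d38cf, f6a310e}.
Reachable from 6d713aa: {51938fd, 6d713aa, 74e7ca8, f5d38cf}.
In be3544d's history but not 6d713aa's: {467ced0, be3544d, e2eda92, f6a310e} — 4 commits.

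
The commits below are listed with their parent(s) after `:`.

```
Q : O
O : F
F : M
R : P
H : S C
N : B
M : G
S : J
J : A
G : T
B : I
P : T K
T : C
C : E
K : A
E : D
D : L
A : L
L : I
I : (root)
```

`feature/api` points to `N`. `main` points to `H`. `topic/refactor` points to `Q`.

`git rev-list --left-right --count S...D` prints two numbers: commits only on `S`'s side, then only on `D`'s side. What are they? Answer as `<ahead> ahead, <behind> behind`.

3 ahead, 1 behind

Reachable from S: {A, I, J, L, S}.
Reachable from D: {D, I, L}.
Only in S's history (ahead): {A, J, S} — 3.
Only in D's history (behind): {D} — 1.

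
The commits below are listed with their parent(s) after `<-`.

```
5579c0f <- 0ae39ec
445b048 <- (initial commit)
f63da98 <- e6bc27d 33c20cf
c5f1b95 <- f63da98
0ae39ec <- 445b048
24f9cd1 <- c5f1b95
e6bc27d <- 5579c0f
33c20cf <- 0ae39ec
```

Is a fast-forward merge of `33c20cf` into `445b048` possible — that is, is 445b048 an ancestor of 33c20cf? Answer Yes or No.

A fast-forward from 445b048 to 33c20cf is possible iff 445b048 is an ancestor of 33c20cf.
Ancestors of 33c20cf: {0ae39ec, 33c20cf, 445b048}.
445b048 is among them, so fast-forward is possible.

Yes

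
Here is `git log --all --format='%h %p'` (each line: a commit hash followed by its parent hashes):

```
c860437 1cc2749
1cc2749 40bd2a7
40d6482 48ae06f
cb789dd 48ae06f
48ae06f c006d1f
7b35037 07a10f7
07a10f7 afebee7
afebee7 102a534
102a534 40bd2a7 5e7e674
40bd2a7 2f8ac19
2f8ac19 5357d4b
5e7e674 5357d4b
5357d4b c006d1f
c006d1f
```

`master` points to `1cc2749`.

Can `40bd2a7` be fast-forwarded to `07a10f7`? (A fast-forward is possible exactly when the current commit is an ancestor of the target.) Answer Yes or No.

Yes

A fast-forward from 40bd2a7 to 07a10f7 is possible iff 40bd2a7 is an ancestor of 07a10f7.
Ancestors of 07a10f7: {07a10f7, 102a534, 2f8ac19, 40bd2a7, 5357d4b, 5e7e674, afebee7, c006d1f}.
40bd2a7 is among them, so fast-forward is possible.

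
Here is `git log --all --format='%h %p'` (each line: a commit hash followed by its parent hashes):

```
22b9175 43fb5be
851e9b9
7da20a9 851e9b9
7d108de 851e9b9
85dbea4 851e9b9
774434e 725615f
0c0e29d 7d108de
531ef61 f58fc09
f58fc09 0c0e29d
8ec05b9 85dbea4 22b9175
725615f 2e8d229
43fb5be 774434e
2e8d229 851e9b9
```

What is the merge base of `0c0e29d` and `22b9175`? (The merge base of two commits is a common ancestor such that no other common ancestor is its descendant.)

851e9b9

Ancestors of 0c0e29d: {0c0e29d, 7d108de, 851e9b9}.
Ancestors of 22b9175: {22b9175, 2e8d229, 43fb5be, 725615f, 774434e, 851e9b9}.
Common ancestors: {851e9b9}.
The only common ancestor is 851e9b9, so it is the merge base.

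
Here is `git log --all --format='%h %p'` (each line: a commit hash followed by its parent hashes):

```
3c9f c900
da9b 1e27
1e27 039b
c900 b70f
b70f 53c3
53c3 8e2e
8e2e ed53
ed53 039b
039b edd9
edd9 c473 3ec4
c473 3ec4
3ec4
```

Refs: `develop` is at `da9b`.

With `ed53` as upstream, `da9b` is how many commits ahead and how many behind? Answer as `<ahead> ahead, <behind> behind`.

2 ahead, 1 behind

Reachable from da9b: {039b, 1e27, 3ec4, c473, da9b, edd9}.
Reachable from ed53: {039b, 3ec4, c473, ed53, edd9}.
Only in da9b's history (ahead): {1e27, da9b} — 2.
Only in ed53's history (behind): {ed53} — 1.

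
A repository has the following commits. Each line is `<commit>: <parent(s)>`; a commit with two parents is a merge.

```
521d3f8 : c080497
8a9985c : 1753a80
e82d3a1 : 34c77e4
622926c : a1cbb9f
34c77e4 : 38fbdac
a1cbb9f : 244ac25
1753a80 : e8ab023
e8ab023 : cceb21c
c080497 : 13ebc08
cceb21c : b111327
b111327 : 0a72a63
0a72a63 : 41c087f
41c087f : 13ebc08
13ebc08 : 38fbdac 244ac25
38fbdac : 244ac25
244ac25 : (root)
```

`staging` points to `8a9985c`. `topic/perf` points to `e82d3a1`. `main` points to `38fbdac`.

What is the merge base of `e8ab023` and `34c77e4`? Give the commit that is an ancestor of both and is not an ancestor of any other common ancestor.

38fbdac

Ancestors of e8ab023: {0a72a63, 13ebc08, 244ac25, 38fbdac, 41c087f, b111327, cceb21c, e8ab023}.
Ancestors of 34c77e4: {244ac25, 34c77e4, 38fbdac}.
Common ancestors: {244ac25, 38fbdac}.
Among these, 38fbdac is not an ancestor of any other common ancestor — it is the merge base.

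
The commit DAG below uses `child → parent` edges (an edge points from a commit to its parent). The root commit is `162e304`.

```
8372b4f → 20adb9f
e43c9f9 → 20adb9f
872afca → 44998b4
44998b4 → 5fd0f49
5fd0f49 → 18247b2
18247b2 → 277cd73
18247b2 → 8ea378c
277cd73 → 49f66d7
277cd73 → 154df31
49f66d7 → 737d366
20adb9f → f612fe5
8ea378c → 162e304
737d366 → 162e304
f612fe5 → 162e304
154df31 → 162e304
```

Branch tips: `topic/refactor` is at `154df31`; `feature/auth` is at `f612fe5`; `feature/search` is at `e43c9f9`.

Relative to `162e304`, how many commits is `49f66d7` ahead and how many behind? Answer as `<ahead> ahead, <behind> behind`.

2 ahead, 0 behind

Reachable from 49f66d7: {162e304, 49f66d7, 737d366}.
Reachable from 162e304: {162e304}.
Only in 49f66d7's history (ahead): {49f66d7, 737d366} — 2.
Only in 162e304's history (behind): {} — 0.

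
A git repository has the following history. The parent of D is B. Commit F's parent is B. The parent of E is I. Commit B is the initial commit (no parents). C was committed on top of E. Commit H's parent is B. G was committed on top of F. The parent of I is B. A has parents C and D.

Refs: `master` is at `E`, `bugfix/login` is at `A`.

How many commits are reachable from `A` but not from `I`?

4

Reachable from A: {A, B, C, D, E, I}.
Reachable from I: {B, I}.
In A's history but not I's: {A, C, D, E} — 4 commits.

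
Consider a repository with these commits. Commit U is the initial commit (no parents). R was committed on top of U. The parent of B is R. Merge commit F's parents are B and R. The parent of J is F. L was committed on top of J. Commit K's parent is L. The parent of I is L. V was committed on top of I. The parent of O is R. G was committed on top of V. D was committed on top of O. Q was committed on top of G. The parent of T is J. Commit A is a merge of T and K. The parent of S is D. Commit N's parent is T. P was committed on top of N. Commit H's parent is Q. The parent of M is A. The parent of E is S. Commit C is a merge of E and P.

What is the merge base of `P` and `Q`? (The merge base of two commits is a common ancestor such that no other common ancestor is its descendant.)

J

Ancestors of P: {B, F, J, N, P, R, T, U}.
Ancestors of Q: {B, F, G, I, J, L, Q, R, U, V}.
Common ancestors: {B, F, J, R, U}.
Among these, J is not an ancestor of any other common ancestor — it is the merge base.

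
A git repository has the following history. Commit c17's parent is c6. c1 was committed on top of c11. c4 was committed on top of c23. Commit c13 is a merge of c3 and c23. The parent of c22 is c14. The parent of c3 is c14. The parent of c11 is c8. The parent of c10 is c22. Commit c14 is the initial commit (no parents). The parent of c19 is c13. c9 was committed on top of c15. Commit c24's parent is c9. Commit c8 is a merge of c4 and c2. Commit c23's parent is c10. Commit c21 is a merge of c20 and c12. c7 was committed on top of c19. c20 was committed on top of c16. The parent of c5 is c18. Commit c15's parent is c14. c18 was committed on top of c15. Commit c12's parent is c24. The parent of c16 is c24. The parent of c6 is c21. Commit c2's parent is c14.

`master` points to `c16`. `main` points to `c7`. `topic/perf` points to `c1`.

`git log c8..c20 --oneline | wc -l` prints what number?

Reachable from c20: {c14, c15, c16, c20, c24, c9}.
Reachable from c8: {c10, c14, c2, c22, c23, c4, c8}.
In c20's history but not c8's: {c15, c16, c20, c24, c9} — 5 commits.

5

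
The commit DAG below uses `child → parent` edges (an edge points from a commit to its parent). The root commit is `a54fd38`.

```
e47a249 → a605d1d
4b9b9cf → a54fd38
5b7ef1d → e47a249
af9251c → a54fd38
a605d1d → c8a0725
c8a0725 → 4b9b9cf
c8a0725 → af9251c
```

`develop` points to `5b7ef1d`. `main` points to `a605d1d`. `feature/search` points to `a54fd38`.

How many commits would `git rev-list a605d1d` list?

Walking parent pointers from a605d1d: reachable set = {4b9b9cf, a54fd38, a605d1d, af9251c, c8a0725}.
That is 5 commits.

5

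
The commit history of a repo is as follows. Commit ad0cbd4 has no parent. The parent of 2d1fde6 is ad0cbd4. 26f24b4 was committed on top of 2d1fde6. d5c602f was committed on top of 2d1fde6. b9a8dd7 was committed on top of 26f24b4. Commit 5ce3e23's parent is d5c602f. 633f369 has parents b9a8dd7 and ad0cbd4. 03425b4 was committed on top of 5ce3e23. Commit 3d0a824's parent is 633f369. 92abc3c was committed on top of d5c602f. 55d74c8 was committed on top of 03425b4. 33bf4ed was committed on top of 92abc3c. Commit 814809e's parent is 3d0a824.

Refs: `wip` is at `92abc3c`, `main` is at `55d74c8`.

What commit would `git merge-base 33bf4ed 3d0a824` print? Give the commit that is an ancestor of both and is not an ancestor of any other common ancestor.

Ancestors of 33bf4ed: {2d1fde6, 33bf4ed, 92abc3c, ad0cbd4, d5c602f}.
Ancestors of 3d0a824: {26f24b4, 2d1fde6, 3d0a824, 633f369, ad0cbd4, b9a8dd7}.
Common ancestors: {2d1fde6, ad0cbd4}.
Among these, 2d1fde6 is not an ancestor of any other common ancestor — it is the merge base.

2d1fde6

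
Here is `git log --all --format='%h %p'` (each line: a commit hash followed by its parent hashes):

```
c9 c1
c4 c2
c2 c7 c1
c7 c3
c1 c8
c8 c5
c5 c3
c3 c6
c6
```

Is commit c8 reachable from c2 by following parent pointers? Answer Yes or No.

Ancestors of c2 (commits reachable by following parents): {c1, c2, c3, c5, c6, c7, c8}.
c8 is in that set, so it is an ancestor of c2.

Yes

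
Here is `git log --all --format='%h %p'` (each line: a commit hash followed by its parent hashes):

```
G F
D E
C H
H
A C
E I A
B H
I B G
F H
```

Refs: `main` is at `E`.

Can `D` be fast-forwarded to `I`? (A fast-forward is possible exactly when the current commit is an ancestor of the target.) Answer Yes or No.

No

A fast-forward from D to I is possible iff D is an ancestor of I.
Ancestors of I: {B, F, G, H, I}.
D is not among them, so fast-forward is not possible.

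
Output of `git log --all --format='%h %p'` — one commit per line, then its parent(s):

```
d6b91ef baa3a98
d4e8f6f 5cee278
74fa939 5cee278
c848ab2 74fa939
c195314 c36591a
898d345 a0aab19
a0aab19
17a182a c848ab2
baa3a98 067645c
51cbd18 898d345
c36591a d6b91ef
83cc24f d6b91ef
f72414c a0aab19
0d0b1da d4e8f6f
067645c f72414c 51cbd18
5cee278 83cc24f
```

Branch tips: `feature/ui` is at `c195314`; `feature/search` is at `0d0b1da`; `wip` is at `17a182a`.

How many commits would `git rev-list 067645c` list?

Walking parent pointers from 067645c: reachable set = {067645c, 51cbd18, 898d345, a0aab19, f72414c}.
That is 5 commits.

5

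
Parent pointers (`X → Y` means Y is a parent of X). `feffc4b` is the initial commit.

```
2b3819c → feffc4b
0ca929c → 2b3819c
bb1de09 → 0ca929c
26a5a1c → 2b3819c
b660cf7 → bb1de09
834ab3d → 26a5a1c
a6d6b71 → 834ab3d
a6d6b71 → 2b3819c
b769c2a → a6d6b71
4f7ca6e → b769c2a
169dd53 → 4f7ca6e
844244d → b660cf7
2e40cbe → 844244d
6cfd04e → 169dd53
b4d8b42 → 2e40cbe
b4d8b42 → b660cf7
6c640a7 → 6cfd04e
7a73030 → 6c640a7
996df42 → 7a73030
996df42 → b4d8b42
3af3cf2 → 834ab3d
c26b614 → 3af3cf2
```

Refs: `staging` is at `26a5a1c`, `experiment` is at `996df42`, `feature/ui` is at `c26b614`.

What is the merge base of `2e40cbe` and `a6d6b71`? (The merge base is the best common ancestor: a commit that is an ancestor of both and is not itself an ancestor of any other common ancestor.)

2b3819c

Ancestors of 2e40cbe: {0ca929c, 2b3819c, 2e40cbe, 844244d, b660cf7, bb1de09, feffc4b}.
Ancestors of a6d6b71: {26a5a1c, 2b3819c, 834ab3d, a6d6b71, feffc4b}.
Common ancestors: {2b3819c, feffc4b}.
Among these, 2b3819c is not an ancestor of any other common ancestor — it is the merge base.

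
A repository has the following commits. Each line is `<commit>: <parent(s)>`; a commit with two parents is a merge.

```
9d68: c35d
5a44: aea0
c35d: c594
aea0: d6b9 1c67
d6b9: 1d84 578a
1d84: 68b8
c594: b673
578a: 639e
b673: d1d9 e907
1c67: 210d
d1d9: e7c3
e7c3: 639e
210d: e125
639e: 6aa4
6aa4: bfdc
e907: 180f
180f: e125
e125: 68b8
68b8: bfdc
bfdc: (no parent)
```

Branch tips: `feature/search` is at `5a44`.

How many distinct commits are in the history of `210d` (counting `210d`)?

Walking parent pointers from 210d: reachable set = {210d, 68b8, bfdc, e125}.
That is 4 commits.

4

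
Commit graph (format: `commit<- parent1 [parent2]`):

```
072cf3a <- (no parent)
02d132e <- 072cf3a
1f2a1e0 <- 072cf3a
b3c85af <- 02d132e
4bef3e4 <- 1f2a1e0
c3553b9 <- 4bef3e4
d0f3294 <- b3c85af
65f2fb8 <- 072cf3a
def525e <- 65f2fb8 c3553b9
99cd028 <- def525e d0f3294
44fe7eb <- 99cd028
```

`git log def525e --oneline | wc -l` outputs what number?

Walking parent pointers from def525e: reachable set = {072cf3a, 1f2a1e0, 4bef3e4, 65f2fb8, c3553b9, def525e}.
That is 6 commits.

6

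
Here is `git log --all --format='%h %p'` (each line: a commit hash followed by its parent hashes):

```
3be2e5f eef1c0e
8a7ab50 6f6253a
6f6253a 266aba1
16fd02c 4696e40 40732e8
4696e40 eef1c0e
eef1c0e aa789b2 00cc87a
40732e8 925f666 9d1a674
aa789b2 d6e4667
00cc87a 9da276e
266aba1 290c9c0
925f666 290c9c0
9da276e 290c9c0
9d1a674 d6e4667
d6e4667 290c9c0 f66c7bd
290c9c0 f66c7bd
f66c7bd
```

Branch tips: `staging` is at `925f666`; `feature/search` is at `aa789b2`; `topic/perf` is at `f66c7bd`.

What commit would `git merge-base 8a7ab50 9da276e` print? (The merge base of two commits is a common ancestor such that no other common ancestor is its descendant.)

Ancestors of 8a7ab50: {266aba1, 290c9c0, 6f6253a, 8a7ab50, f66c7bd}.
Ancestors of 9da276e: {290c9c0, 9da276e, f66c7bd}.
Common ancestors: {290c9c0, f66c7bd}.
Among these, 290c9c0 is not an ancestor of any other common ancestor — it is the merge base.

290c9c0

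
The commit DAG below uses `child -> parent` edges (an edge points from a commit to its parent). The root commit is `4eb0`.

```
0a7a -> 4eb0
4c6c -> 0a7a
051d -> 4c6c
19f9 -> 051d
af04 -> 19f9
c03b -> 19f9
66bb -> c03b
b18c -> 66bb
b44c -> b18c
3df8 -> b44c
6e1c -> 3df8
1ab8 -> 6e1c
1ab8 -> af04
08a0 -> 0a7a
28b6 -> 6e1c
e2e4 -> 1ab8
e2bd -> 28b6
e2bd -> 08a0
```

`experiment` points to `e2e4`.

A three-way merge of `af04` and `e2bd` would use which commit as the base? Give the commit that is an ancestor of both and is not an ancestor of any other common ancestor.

Ancestors of af04: {051d, 0a7a, 19f9, 4c6c, 4eb0, af04}.
Ancestors of e2bd: {051d, 08a0, 0a7a, 19f9, 28b6, 3df8, 4c6c, 4eb0, 66bb, 6e1c, b18c, b44c, c03b, e2bd}.
Common ancestors: {051d, 0a7a, 19f9, 4c6c, 4eb0}.
Among these, 19f9 is not an ancestor of any other common ancestor — it is the merge base.

19f9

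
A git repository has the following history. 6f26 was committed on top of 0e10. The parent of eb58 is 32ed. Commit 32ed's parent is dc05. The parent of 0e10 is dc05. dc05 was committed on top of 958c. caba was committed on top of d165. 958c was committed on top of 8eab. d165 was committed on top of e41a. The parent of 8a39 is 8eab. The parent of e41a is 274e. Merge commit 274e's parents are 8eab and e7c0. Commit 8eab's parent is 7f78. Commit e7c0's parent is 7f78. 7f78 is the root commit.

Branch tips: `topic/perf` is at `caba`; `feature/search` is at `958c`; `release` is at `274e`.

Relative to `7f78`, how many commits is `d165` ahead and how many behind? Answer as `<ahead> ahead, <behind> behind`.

5 ahead, 0 behind

Reachable from d165: {274e, 7f78, 8eab, d165, e41a, e7c0}.
Reachable from 7f78: {7f78}.
Only in d165's history (ahead): {274e, 8eab, d165, e41a, e7c0} — 5.
Only in 7f78's history (behind): {} — 0.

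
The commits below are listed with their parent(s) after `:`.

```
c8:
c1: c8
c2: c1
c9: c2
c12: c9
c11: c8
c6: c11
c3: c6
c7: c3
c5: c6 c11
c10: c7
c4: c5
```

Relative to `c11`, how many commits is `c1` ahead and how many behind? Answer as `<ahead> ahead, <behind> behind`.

1 ahead, 1 behind

Reachable from c1: {c1, c8}.
Reachable from c11: {c11, c8}.
Only in c1's history (ahead): {c1} — 1.
Only in c11's history (behind): {c11} — 1.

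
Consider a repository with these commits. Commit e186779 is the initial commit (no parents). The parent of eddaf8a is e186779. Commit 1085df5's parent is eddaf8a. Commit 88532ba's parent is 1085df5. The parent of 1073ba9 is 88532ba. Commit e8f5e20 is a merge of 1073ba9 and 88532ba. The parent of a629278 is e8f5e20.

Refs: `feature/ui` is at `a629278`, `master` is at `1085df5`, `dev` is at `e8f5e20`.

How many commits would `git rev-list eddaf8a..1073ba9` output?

3

Reachable from 1073ba9: {1073ba9, 1085df5, 88532ba, e186779, eddaf8a}.
Reachable from eddaf8a: {e186779, eddaf8a}.
In 1073ba9's history but not eddaf8a's: {1073ba9, 1085df5, 88532ba} — 3 commits.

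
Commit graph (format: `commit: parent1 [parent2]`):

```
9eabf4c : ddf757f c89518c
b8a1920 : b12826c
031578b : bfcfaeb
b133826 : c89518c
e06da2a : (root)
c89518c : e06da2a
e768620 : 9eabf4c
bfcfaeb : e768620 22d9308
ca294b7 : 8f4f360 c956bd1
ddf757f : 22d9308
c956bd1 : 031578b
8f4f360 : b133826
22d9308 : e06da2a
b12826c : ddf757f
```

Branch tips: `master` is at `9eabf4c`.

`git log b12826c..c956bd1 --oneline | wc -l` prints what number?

Reachable from c956bd1: {031578b, 22d9308, 9eabf4c, bfcfaeb, c89518c, c956bd1, ddf757f, e06da2a, e768620}.
Reachable from b12826c: {22d9308, b12826c, ddf757f, e06da2a}.
In c956bd1's history but not b12826c's: {031578b, 9eabf4c, bfcfaeb, c89518c, c956bd1, e768620} — 6 commits.

6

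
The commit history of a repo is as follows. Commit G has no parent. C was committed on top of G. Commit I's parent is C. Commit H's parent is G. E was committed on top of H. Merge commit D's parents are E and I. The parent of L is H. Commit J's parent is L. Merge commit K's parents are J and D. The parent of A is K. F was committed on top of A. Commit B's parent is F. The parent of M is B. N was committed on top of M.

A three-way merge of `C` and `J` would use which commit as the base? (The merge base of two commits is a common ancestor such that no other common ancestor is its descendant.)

Ancestors of C: {C, G}.
Ancestors of J: {G, H, J, L}.
Common ancestors: {G}.
The only common ancestor is G, so it is the merge base.

G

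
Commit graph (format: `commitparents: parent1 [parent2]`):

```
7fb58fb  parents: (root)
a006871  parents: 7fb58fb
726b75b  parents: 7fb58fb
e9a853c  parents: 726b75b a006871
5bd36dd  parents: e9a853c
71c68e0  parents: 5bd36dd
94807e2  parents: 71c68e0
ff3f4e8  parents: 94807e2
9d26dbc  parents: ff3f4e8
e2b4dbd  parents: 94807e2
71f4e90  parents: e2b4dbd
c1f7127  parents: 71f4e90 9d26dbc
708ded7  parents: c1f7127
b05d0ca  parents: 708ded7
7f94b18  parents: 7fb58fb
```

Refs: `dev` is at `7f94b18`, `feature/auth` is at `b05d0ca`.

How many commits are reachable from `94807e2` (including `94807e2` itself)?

7

Walking parent pointers from 94807e2: reachable set = {5bd36dd, 71c68e0, 726b75b, 7fb58fb, 94807e2, a006871, e9a853c}.
That is 7 commits.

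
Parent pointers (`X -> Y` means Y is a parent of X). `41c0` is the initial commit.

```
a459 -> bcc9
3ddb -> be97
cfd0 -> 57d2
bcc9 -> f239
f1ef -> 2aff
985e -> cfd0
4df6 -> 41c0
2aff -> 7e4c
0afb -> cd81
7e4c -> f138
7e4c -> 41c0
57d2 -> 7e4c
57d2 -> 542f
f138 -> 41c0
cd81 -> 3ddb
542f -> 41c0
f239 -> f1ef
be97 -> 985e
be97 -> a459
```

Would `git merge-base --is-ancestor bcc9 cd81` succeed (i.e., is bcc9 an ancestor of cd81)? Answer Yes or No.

Ancestors of cd81 (commits reachable by following parents): {2aff, 3ddb, 41c0, 542f, 57d2, 7e4c, 985e, a459, bcc9, be97, cd81, cfd0, f138, f1ef, f239}.
bcc9 is in that set, so it is an ancestor of cd81.

Yes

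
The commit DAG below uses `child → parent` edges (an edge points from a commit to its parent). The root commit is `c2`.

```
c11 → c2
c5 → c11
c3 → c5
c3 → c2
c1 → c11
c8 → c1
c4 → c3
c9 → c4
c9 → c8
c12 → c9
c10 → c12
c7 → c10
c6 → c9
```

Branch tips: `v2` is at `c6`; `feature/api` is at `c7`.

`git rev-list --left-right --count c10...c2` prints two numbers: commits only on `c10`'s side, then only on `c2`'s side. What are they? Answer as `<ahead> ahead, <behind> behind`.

Reachable from c10: {c1, c10, c11, c12, c2, c3, c4, c5, c8, c9}.
Reachable from c2: {c2}.
Only in c10's history (ahead): {c1, c10, c11, c12, c3, c4, c5, c8, c9} — 9.
Only in c2's history (behind): {} — 0.

9 ahead, 0 behind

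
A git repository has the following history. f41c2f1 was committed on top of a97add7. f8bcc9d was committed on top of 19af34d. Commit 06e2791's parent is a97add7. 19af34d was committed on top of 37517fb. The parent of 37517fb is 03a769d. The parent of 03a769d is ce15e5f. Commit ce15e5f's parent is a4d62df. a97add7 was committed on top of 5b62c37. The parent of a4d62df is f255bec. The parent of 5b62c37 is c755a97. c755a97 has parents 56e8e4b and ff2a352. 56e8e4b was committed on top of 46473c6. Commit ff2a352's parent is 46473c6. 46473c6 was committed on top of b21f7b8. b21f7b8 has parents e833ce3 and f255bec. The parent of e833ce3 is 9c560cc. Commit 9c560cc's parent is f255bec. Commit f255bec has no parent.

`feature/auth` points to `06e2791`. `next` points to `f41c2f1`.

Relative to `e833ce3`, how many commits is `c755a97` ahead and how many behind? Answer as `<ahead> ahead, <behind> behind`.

5 ahead, 0 behind

Reachable from c755a97: {46473c6, 56e8e4b, 9c560cc, b21f7b8, c755a97, e833ce3, f255bec, ff2a352}.
Reachable from e833ce3: {9c560cc, e833ce3, f255bec}.
Only in c755a97's history (ahead): {46473c6, 56e8e4b, b21f7b8, c755a97, ff2a352} — 5.
Only in e833ce3's history (behind): {} — 0.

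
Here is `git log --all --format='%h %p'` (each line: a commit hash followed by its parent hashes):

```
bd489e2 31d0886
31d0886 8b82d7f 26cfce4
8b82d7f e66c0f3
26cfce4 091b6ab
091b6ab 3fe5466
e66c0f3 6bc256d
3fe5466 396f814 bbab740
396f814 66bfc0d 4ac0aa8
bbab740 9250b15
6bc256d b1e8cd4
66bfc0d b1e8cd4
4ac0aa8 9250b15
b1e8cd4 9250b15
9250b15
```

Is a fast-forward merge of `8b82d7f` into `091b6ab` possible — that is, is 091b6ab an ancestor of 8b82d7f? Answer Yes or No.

A fast-forward from 091b6ab to 8b82d7f is possible iff 091b6ab is an ancestor of 8b82d7f.
Ancestors of 8b82d7f: {6bc256d, 8b82d7f, 9250b15, b1e8cd4, e66c0f3}.
091b6ab is not among them, so fast-forward is not possible.

No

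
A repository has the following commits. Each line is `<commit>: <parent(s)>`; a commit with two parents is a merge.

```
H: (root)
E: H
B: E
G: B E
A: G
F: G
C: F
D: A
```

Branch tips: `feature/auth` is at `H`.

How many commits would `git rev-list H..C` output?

5

Reachable from C: {B, C, E, F, G, H}.
Reachable from H: {H}.
In C's history but not H's: {B, C, E, F, G} — 5 commits.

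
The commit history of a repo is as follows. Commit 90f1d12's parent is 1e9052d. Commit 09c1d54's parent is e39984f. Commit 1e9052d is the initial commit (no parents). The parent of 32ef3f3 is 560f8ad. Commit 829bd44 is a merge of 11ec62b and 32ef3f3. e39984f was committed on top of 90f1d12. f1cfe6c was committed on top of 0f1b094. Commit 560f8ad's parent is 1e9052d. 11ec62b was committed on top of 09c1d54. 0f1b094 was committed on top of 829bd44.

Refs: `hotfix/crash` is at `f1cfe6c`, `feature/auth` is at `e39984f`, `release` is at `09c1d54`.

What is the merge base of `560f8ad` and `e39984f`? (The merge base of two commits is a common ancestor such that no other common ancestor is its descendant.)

1e9052d

Ancestors of 560f8ad: {1e9052d, 560f8ad}.
Ancestors of e39984f: {1e9052d, 90f1d12, e39984f}.
Common ancestors: {1e9052d}.
The only common ancestor is 1e9052d, so it is the merge base.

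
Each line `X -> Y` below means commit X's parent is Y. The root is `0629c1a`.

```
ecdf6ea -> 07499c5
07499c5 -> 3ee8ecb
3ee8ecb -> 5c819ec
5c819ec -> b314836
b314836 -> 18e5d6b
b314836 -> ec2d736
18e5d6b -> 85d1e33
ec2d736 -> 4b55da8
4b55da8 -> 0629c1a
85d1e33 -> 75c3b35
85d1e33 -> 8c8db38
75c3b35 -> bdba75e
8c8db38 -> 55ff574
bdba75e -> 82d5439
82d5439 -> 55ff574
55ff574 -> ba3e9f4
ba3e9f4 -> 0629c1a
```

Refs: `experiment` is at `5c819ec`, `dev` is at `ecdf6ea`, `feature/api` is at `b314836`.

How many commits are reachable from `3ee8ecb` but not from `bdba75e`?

9

Reachable from 3ee8ecb: {0629c1a, 18e5d6b, 3ee8ecb, 4b55da8, 55ff574, 5c819ec, 75c3b35, 82d5439, 85d1e33, 8c8db38, b314836, ba3e9f4, bdba75e, ec2d736}.
Reachable from bdba75e: {0629c1a, 55ff574, 82d5439, ba3e9f4, bdba75e}.
In 3ee8ecb's history but not bdba75e's: {18e5d6b, 3ee8ecb, 4b55da8, 5c819ec, 75c3b35, 85d1e33, 8c8db38, b314836, ec2d736} — 9 commits.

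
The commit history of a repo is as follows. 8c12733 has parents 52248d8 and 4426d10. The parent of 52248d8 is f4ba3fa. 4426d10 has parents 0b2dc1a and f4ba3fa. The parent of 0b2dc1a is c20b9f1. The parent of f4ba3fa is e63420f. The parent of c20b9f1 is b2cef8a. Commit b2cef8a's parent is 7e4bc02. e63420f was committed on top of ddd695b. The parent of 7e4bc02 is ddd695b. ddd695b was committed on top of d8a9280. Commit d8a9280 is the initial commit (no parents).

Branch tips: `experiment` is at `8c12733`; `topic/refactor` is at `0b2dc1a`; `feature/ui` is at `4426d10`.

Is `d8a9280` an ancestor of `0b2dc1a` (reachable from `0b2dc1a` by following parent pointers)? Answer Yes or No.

Ancestors of 0b2dc1a (commits reachable by following parents): {0b2dc1a, 7e4bc02, b2cef8a, c20b9f1, d8a9280, ddd695b}.
d8a9280 is in that set, so it is an ancestor of 0b2dc1a.

Yes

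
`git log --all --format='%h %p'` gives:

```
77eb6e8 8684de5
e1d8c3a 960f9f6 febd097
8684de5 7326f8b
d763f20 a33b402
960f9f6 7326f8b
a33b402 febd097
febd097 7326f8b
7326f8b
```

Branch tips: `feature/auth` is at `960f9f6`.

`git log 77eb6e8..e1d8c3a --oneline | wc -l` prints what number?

3

Reachable from e1d8c3a: {7326f8b, 960f9f6, e1d8c3a, febd097}.
Reachable from 77eb6e8: {7326f8b, 77eb6e8, 8684de5}.
In e1d8c3a's history but not 77eb6e8's: {960f9f6, e1d8c3a, febd097} — 3 commits.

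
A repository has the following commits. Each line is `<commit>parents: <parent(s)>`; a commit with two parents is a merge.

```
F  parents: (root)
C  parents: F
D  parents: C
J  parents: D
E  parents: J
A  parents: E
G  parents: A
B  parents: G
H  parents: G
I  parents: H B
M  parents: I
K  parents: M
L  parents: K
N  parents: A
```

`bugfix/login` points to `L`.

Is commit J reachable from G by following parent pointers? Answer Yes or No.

Ancestors of G (commits reachable by following parents): {A, C, D, E, F, G, J}.
J is in that set, so it is an ancestor of G.

Yes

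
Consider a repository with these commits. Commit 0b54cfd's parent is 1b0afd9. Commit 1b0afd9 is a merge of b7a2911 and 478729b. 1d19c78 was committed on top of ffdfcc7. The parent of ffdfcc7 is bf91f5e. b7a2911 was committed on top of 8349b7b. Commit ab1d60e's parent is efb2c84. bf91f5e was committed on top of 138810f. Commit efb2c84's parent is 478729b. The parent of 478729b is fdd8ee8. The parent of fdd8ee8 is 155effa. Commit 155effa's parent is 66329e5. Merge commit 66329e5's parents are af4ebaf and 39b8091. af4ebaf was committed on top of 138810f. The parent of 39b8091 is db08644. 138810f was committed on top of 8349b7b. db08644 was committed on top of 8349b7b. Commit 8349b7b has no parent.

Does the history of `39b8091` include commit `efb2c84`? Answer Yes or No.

No

Ancestors of 39b8091: {39b8091, 8349b7b, db08644}.
efb2c84 is not in that set, so it is not an ancestor of 39b8091.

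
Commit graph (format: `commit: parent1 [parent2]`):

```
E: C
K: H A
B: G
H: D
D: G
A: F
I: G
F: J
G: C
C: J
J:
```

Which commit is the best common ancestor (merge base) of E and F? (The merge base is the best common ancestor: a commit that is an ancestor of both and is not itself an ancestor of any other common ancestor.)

Ancestors of E: {C, E, J}.
Ancestors of F: {F, J}.
Common ancestors: {J}.
The only common ancestor is J, so it is the merge base.

J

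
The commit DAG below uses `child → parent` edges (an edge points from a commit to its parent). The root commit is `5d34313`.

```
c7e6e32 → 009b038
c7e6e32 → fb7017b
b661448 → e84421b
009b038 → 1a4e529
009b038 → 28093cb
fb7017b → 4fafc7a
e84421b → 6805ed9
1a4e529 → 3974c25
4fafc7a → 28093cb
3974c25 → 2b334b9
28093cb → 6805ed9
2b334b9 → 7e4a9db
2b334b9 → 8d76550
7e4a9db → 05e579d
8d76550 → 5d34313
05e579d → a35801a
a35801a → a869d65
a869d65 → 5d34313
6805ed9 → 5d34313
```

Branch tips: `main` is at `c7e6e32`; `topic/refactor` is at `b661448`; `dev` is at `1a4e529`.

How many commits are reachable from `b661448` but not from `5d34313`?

3

Reachable from b661448: {5d34313, 6805ed9, b661448, e84421b}.
Reachable from 5d34313: {5d34313}.
In b661448's history but not 5d34313's: {6805ed9, b661448, e84421b} — 3 commits.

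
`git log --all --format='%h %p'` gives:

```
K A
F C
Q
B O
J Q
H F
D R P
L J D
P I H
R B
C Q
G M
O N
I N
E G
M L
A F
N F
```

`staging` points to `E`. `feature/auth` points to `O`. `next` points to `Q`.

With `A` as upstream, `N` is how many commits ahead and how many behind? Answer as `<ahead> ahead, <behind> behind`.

Reachable from N: {C, F, N, Q}.
Reachable from A: {A, C, F, Q}.
Only in N's history (ahead): {N} — 1.
Only in A's history (behind): {A} — 1.

1 ahead, 1 behind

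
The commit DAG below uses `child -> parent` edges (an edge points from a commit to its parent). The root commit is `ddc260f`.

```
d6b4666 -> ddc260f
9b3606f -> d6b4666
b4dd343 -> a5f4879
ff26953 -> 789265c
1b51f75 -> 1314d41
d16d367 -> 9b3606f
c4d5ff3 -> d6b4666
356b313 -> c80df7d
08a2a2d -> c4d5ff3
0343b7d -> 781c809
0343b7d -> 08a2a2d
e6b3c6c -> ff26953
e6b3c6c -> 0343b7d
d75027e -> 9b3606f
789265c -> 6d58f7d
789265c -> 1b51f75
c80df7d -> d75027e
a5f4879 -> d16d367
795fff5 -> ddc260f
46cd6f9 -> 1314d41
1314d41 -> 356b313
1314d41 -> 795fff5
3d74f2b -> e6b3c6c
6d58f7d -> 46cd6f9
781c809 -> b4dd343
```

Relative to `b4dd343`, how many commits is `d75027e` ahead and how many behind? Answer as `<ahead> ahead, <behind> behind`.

1 ahead, 3 behind

Reachable from d75027e: {9b3606f, d6b4666, d75027e, ddc260f}.
Reachable from b4dd343: {9b3606f, a5f4879, b4dd343, d16d367, d6b4666, ddc260f}.
Only in d75027e's history (ahead): {d75027e} — 1.
Only in b4dd343's history (behind): {a5f4879, b4dd343, d16d367} — 3.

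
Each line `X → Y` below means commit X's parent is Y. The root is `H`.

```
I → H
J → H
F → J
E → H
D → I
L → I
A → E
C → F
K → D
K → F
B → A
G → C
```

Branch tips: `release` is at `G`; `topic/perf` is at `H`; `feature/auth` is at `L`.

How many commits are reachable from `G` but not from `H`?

Reachable from G: {C, F, G, H, J}.
Reachable from H: {H}.
In G's history but not H's: {C, F, G, J} — 4 commits.

4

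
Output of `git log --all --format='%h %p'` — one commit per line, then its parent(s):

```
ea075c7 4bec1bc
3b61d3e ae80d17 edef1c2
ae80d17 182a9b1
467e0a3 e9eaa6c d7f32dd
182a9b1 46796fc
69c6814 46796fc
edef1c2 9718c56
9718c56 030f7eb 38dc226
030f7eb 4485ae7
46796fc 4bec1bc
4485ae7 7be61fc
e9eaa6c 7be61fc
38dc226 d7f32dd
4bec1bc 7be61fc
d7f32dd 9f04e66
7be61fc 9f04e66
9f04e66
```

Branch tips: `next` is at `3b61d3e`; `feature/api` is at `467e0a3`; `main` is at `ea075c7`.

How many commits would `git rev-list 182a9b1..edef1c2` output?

Reachable from edef1c2: {030f7eb, 38dc226, 4485ae7, 7be61fc, 9718c56, 9f04e66, d7f32dd, edef1c2}.
Reachable from 182a9b1: {182a9b1, 46796fc, 4bec1bc, 7be61fc, 9f04e66}.
In edef1c2's history but not 182a9b1's: {030f7eb, 38dc226, 4485ae7, 9718c56, d7f32dd, edef1c2} — 6 commits.

6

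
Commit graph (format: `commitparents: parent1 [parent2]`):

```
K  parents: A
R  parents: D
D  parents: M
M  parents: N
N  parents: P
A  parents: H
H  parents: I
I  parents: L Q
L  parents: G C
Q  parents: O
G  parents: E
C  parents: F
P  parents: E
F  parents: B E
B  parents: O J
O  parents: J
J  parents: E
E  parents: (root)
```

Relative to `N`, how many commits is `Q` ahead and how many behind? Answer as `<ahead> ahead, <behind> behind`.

Reachable from Q: {E, J, O, Q}.
Reachable from N: {E, N, P}.
Only in Q's history (ahead): {J, O, Q} — 3.
Only in N's history (behind): {N, P} — 2.

3 ahead, 2 behind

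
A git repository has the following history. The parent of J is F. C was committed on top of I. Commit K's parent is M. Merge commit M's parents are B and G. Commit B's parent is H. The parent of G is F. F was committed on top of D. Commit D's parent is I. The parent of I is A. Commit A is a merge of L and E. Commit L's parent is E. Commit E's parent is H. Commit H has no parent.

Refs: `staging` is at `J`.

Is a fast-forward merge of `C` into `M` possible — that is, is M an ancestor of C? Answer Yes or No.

A fast-forward from M to C is possible iff M is an ancestor of C.
Ancestors of C: {A, C, E, H, I, L}.
M is not among them, so fast-forward is not possible.

No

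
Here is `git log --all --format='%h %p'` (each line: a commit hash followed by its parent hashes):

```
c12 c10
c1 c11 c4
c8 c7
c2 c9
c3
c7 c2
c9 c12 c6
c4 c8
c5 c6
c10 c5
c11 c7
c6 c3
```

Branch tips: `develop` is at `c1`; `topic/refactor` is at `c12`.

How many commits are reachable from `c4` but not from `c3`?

Reachable from c4: {c10, c12, c2, c3, c4, c5, c6, c7, c8, c9}.
Reachable from c3: {c3}.
In c4's history but not c3's: {c10, c12, c2, c4, c5, c6, c7, c8, c9} — 9 commits.

9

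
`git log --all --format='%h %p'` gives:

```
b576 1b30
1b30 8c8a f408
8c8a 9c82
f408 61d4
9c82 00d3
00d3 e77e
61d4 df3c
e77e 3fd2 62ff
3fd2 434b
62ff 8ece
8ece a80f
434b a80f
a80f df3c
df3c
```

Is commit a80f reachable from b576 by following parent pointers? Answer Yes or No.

Yes

Ancestors of b576 (commits reachable by following parents): {00d3, 1b30, 3fd2, 434b, 61d4, 62ff, 8c8a, 8ece, 9c82, a80f, b576, df3c, e77e, f408}.
a80f is in that set, so it is an ancestor of b576.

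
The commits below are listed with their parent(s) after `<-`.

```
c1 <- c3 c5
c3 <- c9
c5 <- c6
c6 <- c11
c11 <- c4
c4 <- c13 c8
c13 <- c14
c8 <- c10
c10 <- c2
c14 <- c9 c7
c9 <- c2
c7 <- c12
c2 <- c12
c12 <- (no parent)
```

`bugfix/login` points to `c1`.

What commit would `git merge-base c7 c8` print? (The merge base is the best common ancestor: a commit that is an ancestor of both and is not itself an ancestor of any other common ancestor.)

Ancestors of c7: {c12, c7}.
Ancestors of c8: {c10, c12, c2, c8}.
Common ancestors: {c12}.
The only common ancestor is c12, so it is the merge base.

c12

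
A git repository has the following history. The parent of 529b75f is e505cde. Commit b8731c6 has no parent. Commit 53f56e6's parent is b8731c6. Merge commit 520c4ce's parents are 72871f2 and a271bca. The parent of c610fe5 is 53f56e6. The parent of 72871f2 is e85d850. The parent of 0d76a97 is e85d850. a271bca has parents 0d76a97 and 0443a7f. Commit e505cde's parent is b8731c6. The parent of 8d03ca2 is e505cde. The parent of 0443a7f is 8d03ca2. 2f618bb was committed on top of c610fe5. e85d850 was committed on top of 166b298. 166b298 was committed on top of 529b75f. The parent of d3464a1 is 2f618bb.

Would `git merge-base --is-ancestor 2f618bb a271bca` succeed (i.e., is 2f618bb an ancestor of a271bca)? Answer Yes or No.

Ancestors of a271bca: {0443a7f, 0d76a97, 166b298, 529b75f, 8d03ca2, a271bca, b8731c6, e505cde, e85d850}.
2f618bb is not in that set, so it is not an ancestor of a271bca.

No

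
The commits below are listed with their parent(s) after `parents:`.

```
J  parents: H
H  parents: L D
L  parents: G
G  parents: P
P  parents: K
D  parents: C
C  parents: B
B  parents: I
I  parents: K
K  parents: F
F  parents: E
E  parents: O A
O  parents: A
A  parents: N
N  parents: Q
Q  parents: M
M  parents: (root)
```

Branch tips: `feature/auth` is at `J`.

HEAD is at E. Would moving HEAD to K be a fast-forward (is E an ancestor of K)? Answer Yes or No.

A fast-forward from E to K is possible iff E is an ancestor of K.
Ancestors of K: {A, E, F, K, M, N, O, Q}.
E is among them, so fast-forward is possible.

Yes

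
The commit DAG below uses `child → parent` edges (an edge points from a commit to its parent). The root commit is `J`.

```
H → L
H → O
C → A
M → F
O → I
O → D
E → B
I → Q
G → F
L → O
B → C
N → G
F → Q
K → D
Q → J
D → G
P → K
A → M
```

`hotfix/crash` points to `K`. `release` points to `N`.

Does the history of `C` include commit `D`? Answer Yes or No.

No

Ancestors of C: {A, C, F, J, M, Q}.
D is not in that set, so it is not an ancestor of C.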